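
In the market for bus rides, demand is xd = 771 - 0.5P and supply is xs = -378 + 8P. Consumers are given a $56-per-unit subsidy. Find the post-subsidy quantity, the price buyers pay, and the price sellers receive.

Pre-subsidy: 771 - 0.5P = -378 + 8P gives P* = 2298/17, x* = 11958/17.
With the rebate, buyers effectively pay Pb = Ps − 56, where Ps is the price sellers receive.
Demand in terms of Ps becomes xd = 771 − 0.5(Ps − 56) = 799 - 0.5Ps. Setting this equal to supply: 799 - 0.5Ps = -378 + 8Ps, so Ps = 2354/17.
Buyers pay Pb = 2354/17 − 56 = 1402/17; x' = -378 + 8·(2354/17) = 12406/17.

x' = 12406/17; buyers pay 1402/17; sellers receive 2354/17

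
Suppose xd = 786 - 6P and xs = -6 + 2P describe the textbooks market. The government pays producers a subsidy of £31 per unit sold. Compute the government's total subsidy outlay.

Government cost = £7393.5

Pre-subsidy: 786 - 6P = -6 + 2P gives P* = 99, x* = 192.
With the subsidy, sellers receive Ps = Pb + 31 for each unit, where Pb is the price buyers pay.
Supply in terms of Pb becomes xs = -6 + 2(Pb + 31) = 56 + 2Pb. Setting this equal to demand: 786 - 6Pb = 56 + 2Pb, so Pb = 91.25.
Sellers receive Ps = 91.25 + 31 = 122.25; x' = 786 − 6·91.25 = 238.5.
Government outlay = subsidy × quantity = 31 × 238.5 = 7393.5.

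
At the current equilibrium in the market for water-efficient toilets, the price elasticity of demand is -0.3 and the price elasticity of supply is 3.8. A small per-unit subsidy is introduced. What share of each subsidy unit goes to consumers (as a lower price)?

Consumer share = 38/41

For a small subsidy around the equilibrium, the benefit split depends on the relative slopes, which at a point are proportional to the elasticities.
Buyer share = εs/(εs + |εd|) = 3.8/(3.8 + 0.3) = 38/41; seller share = |εd|/(εs + |εd|) = 3/41.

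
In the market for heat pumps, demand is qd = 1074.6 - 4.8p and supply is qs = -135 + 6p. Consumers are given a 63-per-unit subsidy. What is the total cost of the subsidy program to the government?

Pre-subsidy: 1074.6 - 4.8p = -135 + 6p gives p* = 112, q* = 537.
With the rebate, buyers effectively pay pb = ps − 63, where ps is the price sellers receive.
Demand in terms of ps becomes qd = 1074.6 − 4.8(ps − 63) = 1377 - 4.8ps. Setting this equal to supply: 1377 - 4.8ps = -135 + 6ps, so ps = 140.
Buyers pay pb = 140 − 63 = 77; q' = -135 + 6·140 = 705.
Government outlay = subsidy × quantity = 63 × 705 = 44415.

Government cost = 44415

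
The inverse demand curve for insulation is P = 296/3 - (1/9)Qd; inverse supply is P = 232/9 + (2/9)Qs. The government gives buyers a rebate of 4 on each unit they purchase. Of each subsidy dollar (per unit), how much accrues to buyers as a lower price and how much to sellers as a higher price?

Pre-subsidy: 296/3 - (1/9)Q = 232/9 + (2/9)Q gives Q* = 656/3 and P* = 2008/27.
With the rebate, buyers effectively pay Pb = Ps − 4, where Ps is the price sellers receive.
On the curves, Pb = 296/3 - (1/9)Q and Ps = 232/9 + (2/9)Q; the wedge Ps − Pb = 4 gives 232/9 + (2/9)Q − (296/3 - (1/9)Q) = 4, so Q' = 692/3.
Then Pb = 296/3 − (1/9)·(692/3) = 1972/27 and Ps = 232/9 + (2/9)·(692/3) = 2080/27.
Buyers' price falls by P* − Pb = 2008/27 − 1972/27 = 4/3; sellers' price rises by Ps − P* = 2080/27 − 2008/27 = 8/3.

Buyers gain 4/3 per unit; sellers gain 8/3 per unit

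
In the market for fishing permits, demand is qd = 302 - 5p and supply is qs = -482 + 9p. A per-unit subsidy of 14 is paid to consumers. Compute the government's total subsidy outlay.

Government cost = 938

Pre-subsidy: 302 - 5p = -482 + 9p gives p* = 56, q* = 22.
With the rebate, buyers effectively pay pb = ps − 14, where ps is the price sellers receive.
Demand in terms of ps becomes qd = 302 − 5(ps − 14) = 372 - 5ps. Setting this equal to supply: 372 - 5ps = -482 + 9ps, so ps = 61.
Buyers pay pb = 61 − 14 = 47; q' = -482 + 9·61 = 67.
Government outlay = subsidy × quantity = 14 × 67 = 938.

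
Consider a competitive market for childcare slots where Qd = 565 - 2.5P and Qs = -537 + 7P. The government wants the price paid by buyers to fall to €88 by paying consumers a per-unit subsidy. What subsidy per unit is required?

Required subsidy s = €38 per unit

At a buyer price of 88, quantity demanded is 565 − 2.5·88 = 345.
Sellers supply 345 only when they receive Ps with -537 + 7·Ps = 345, i.e. Ps = 126.
s = Ps − Pb = 126 − 88 = 38.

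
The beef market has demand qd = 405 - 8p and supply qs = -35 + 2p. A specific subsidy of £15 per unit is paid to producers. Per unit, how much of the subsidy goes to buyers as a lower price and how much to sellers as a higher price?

Pre-subsidy: 405 - 8p = -35 + 2p gives p* = 44, q* = 53.
With the subsidy, sellers receive ps = pb + 15 for each unit, where pb is the price buyers pay.
Supply in terms of pb becomes qs = -35 + 2(pb + 15) = -5 + 2pb. Setting this equal to demand: 405 - 8pb = -5 + 2pb, so pb = 41.
Sellers receive ps = 41 + 15 = 56; q' = 405 − 8·41 = 77.
Buyers' price falls by p* − pb = 44 − 41 = 3; sellers' price rises by ps − p* = 56 − 44 = 12.

Buyers gain £3 per unit; sellers gain £12 per unit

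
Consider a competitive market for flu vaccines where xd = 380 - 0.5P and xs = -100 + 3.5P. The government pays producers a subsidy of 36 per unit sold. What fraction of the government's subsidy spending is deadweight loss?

DWL / government spending = 63/2686

Pre-subsidy: 380 - 0.5P = -100 + 3.5P gives P* = 120, x* = 320.
With the subsidy, sellers receive Ps = Pb + 36 for each unit, where Pb is the price buyers pay.
Supply in terms of Pb becomes xs = -100 + 3.5(Pb + 36) = 26 + 3.5Pb. Setting this equal to demand: 380 - 0.5Pb = 26 + 3.5Pb, so Pb = 88.5.
Sellers receive Ps = 88.5 + 36 = 124.5; x' = 380 − 0.5·88.5 = 335.75.
ΔCS = ½(320 + 335.75)(120 − 88.5) = 10328.0625; ΔPS = ½(320 + 335.75)(124.5 − 120) = 1475.4375.
Government spending = 36 × 335.75 = 12087.
DWL = ½ × 36 × (335.75 − 320) = 283.5; fraction = 283.5 / 12087 = 63/2686.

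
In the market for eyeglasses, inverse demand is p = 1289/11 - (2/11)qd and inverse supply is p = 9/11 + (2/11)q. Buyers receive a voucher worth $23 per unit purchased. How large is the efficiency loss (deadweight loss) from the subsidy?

Pre-subsidy: 1289/11 - (2/11)q = 9/11 + (2/11)q gives q* = 320 and p* = 59.
With the rebate, buyers effectively pay pb = ps − 23, where ps is the price sellers receive.
On the curves, pb = 1289/11 - (2/11)q and ps = 9/11 + (2/11)q; the wedge ps − pb = 23 gives 9/11 + (2/11)q − (1289/11 - (2/11)q) = 23, so q' = 383.25.
Then pb = 1289/11 − (2/11)·383.25 = 47.5 and ps = 9/11 + (2/11)·383.25 = 70.5.
The subsidy expands output by 383.25 − 320 = 63.25 past the efficient level; on those units the gap between marginal cost and willingness to pay runs from 0 up to 23.
DWL = ½ × 23 × 63.25 = 727.375.

Deadweight loss = $727.375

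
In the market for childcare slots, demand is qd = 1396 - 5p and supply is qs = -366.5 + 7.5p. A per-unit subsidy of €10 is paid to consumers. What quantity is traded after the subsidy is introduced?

Pre-subsidy: 1396 - 5p = -366.5 + 7.5p gives p* = 141, q* = 691.
With the rebate, buyers effectively pay pb = ps − 10, where ps is the price sellers receive.
Demand in terms of ps becomes qd = 1396 − 5(ps − 10) = 1446 - 5ps. Setting this equal to supply: 1446 - 5ps = -366.5 + 7.5ps, so ps = 145.
Buyers pay pb = 145 − 10 = 135; q' = -366.5 + 7.5·145 = 721.

q' = 721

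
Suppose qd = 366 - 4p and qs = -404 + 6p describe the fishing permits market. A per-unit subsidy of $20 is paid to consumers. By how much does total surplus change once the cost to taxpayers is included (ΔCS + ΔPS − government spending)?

Pre-subsidy: 366 - 4p = -404 + 6p gives p* = 77, q* = 58.
With the rebate, buyers effectively pay pb = ps − 20, where ps is the price sellers receive.
Demand in terms of ps becomes qd = 366 − 4(ps − 20) = 446 - 4ps. Setting this equal to supply: 446 - 4ps = -404 + 6ps, so ps = 85.
Buyers pay pb = 85 − 20 = 65; q' = -404 + 6·85 = 106.
ΔCS = ½(58 + 106)(77 − 65) = 984; ΔPS = ½(58 + 106)(85 − 77) = 656.
Government spending = 20 × 106 = 2120.
Net change = 984 + 656 − 2120 = -480. The loss equals the DWL triangle ½·20·48.

Net change in total surplus = -$480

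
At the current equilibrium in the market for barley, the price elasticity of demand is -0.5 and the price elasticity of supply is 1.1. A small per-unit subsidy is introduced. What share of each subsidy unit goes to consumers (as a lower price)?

For a small subsidy around the equilibrium, the benefit split depends on the relative slopes, which at a point are proportional to the elasticities.
Buyer share = εs/(εs + |εd|) = 1.1/(1.1 + 0.5) = 0.6875; seller share = |εd|/(εs + |εd|) = 0.3125.

Consumer share = 0.6875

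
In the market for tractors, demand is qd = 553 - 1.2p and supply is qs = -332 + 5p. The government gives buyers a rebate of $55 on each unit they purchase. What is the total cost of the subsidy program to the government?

Government cost = 741565/31

Pre-subsidy: 553 - 1.2p = -332 + 5p gives p* = 4425/31, q* = 11833/31.
With the rebate, buyers effectively pay pb = ps − 55, where ps is the price sellers receive.
Demand in terms of ps becomes qd = 553 − 1.2(ps − 55) = 619 - 1.2ps. Setting this equal to supply: 619 - 1.2ps = -332 + 5ps, so ps = 4755/31.
Buyers pay pb = 4755/31 − 55 = 3050/31; q' = -332 + 5·(4755/31) = 13483/31.
Government outlay = subsidy × quantity = 55 × 13483/31 = 741565/31.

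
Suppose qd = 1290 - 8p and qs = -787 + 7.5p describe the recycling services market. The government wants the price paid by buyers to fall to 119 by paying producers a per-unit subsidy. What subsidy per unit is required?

Required subsidy s = 31 per unit

At a buyer price of 119, quantity demanded is 1290 − 8·119 = 338.
Sellers supply 338 only when they receive ps with -787 + 7.5·ps = 338, i.e. ps = 150.
s = ps − pb = 150 − 119 = 31.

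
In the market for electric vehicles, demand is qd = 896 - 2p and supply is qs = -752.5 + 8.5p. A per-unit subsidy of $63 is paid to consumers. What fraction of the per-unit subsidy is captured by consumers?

Pre-subsidy: 896 - 2p = -752.5 + 8.5p gives p* = 157, q* = 582.
With the rebate, buyers effectively pay pb = ps − 63, where ps is the price sellers receive.
Demand in terms of ps becomes qd = 896 − 2(ps − 63) = 1022 - 2ps. Setting this equal to supply: 1022 - 2ps = -752.5 + 8.5ps, so ps = 169.
Buyers pay pb = 169 − 63 = 106; q' = -752.5 + 8.5·169 = 684.
Buyers' price falls by p* − pb = 157 − 106 = 51; sellers' price rises by ps − p* = 169 − 157 = 12.
So consumers capture 51/63 = 17/21 of each unit of subsidy.

Consumer share = 17/21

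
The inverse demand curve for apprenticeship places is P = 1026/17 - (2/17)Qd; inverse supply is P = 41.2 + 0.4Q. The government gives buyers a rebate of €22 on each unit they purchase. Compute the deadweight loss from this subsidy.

Deadweight loss = €467.5

Pre-subsidy: 1026/17 - (2/17)Q = 41.2 + 0.4Q gives Q* = 37 and P* = 56.
With the rebate, buyers effectively pay Pb = Ps − 22, where Ps is the price sellers receive.
On the curves, Pb = 1026/17 - (2/17)Q and Ps = 41.2 + 0.4Q; the wedge Ps − Pb = 22 gives 41.2 + 0.4Q − (1026/17 - (2/17)Q) = 22, so Q' = 79.5.
Then Pb = 1026/17 − (2/17)·79.5 = 51 and Ps = 41.2 + 0.4·79.5 = 73.
The subsidy expands output by 79.5 − 37 = 42.5 past the efficient level; on those units the gap between marginal cost and willingness to pay runs from 0 up to 22.
DWL = ½ × 22 × 42.5 = 467.5.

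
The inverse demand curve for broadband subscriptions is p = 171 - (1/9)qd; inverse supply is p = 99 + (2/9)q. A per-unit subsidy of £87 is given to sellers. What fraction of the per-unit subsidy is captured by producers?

Producer share = 2/3

Pre-subsidy: 171 - (1/9)q = 99 + (2/9)q gives q* = 216 and p* = 147.
With the subsidy, sellers receive ps = pb + 87 for each unit, where pb is the price buyers pay.
On the curves, pb = 171 - (1/9)q and ps = 99 + (2/9)q; the wedge ps − pb = 87 gives 99 + (2/9)q − (171 - (1/9)q) = 87, so q' = 477.
Then pb = 171 − (1/9)·477 = 118 and ps = 99 + (2/9)·477 = 205.
Buyers' price falls by p* − pb = 147 − 118 = 29; sellers' price rises by ps − p* = 205 − 147 = 58.
So producers capture 58/87 = 2/3 of each unit of subsidy.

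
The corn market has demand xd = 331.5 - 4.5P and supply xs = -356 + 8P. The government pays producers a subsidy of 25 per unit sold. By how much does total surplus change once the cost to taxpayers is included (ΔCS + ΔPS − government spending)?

Net change in total surplus = -900

Pre-subsidy: 331.5 - 4.5P = -356 + 8P gives P* = 55, x* = 84.
With the subsidy, sellers receive Ps = Pb + 25 for each unit, where Pb is the price buyers pay.
Supply in terms of Pb becomes xs = -356 + 8(Pb + 25) = -156 + 8Pb. Setting this equal to demand: 331.5 - 4.5Pb = -156 + 8Pb, so Pb = 39.
Sellers receive Ps = 39 + 25 = 64; x' = 331.5 − 4.5·39 = 156.
ΔCS = ½(84 + 156)(55 − 39) = 1920; ΔPS = ½(84 + 156)(64 − 55) = 1080.
Government spending = 25 × 156 = 3900.
Net change = 1920 + 1080 − 3900 = -900. The loss equals the DWL triangle ½·25·72.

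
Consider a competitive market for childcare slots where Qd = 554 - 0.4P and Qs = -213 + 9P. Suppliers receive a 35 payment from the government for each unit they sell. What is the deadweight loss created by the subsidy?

Pre-subsidy: 554 - 0.4P = -213 + 9P gives P* = 3835/47, Q* = 24504/47.
With the subsidy, sellers receive Ps = Pb + 35 for each unit, where Pb is the price buyers pay.
Supply in terms of Pb becomes Qs = -213 + 9(Pb + 35) = 102 + 9Pb. Setting this equal to demand: 554 - 0.4Pb = 102 + 9Pb, so Pb = 2260/47.
Sellers receive Ps = 2260/47 + 35 = 3905/47; Q' = 554 − 0.4·(2260/47) = 25134/47.
The subsidy expands output by 25134/47 − 24504/47 = 630/47 past the efficient level; on those units the gap between marginal cost and willingness to pay runs from 0 up to 35.
DWL = ½ × 35 × 630/47 = 11025/47.

Deadweight loss = 11025/47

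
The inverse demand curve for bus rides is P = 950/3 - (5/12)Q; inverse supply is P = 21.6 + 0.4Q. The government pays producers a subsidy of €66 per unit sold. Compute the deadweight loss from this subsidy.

Deadweight loss = 130680/49

Pre-subsidy: 950/3 - (5/12)Q = 21.6 + 0.4Q gives Q* = 17704/49 and P* = 8140/49.
With the subsidy, sellers receive Ps = Pb + 66 for each unit, where Pb is the price buyers pay.
On the curves, Pb = 950/3 - (5/12)Q and Ps = 21.6 + 0.4Q; the wedge Ps − Pb = 66 gives 21.6 + 0.4Q − (950/3 - (5/12)Q) = 66, so Q' = 21664/49.
Then Pb = 950/3 − (5/12)·(21664/49) = 6490/49 and Ps = 21.6 + 0.4·(21664/49) = 9724/49.
The subsidy expands output by 21664/49 − 17704/49 = 3960/49 past the efficient level; on those units the gap between marginal cost and willingness to pay runs from 0 up to 66.
DWL = ½ × 66 × 3960/49 = 130680/49.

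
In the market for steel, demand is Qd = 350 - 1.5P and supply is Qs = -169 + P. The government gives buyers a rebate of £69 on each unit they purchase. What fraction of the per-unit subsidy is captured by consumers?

Consumer share = 0.4

Pre-subsidy: 350 - 1.5P = -169 + P gives P* = 207.6, Q* = 38.6.
With the rebate, buyers effectively pay Pb = Ps − 69, where Ps is the price sellers receive.
Demand in terms of Ps becomes Qd = 350 − 1.5(Ps − 69) = 453.5 - 1.5Ps. Setting this equal to supply: 453.5 - 1.5Ps = -169 + Ps, so Ps = 249.
Buyers pay Pb = 249 − 69 = 180; Q' = -169 + 1·249 = 80.
Buyers' price falls by P* − Pb = 207.6 − 180 = 27.6; sellers' price rises by Ps − P* = 249 − 207.6 = 41.4.
So consumers capture 27.6/69 = 0.4 of each unit of subsidy.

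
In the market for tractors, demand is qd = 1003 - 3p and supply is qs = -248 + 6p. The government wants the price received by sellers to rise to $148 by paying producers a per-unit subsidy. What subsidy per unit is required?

Required subsidy s = $27 per unit

At a seller price of 148, quantity supplied is -248 + 6·148 = 640.
Buyers absorb 640 only when they pay pb with 1003 − 3·pb = 640, i.e. pb = 121.
s = ps − pb = 148 − 121 = 27.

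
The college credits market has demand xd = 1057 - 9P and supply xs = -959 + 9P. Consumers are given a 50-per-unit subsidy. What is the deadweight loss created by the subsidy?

Deadweight loss = 5625

Pre-subsidy: 1057 - 9P = -959 + 9P gives P* = 112, x* = 49.
With the rebate, buyers effectively pay Pb = Ps − 50, where Ps is the price sellers receive.
Demand in terms of Ps becomes xd = 1057 − 9(Ps − 50) = 1507 - 9Ps. Setting this equal to supply: 1507 - 9Ps = -959 + 9Ps, so Ps = 137.
Buyers pay Pb = 137 − 50 = 87; x' = -959 + 9·137 = 274.
The subsidy expands output by 274 − 49 = 225 past the efficient level; on those units the gap between marginal cost and willingness to pay runs from 0 up to 50.
DWL = ½ × 50 × 225 = 5625.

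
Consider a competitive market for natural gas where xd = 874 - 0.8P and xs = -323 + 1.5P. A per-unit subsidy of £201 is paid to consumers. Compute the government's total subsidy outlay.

Government cost = 2600538/23

Pre-subsidy: 874 - 0.8P = -323 + 1.5P gives P* = 11970/23, x* = 10526/23.
With the rebate, buyers effectively pay Pb = Ps − 201, where Ps is the price sellers receive.
Demand in terms of Ps becomes xd = 874 − 0.8(Ps − 201) = 1034.8 - 0.8Ps. Setting this equal to supply: 1034.8 - 0.8Ps = -323 + 1.5Ps, so Ps = 13578/23.
Buyers pay Pb = 13578/23 − 201 = 8955/23; x' = -323 + 1.5·(13578/23) = 12938/23.
Government outlay = subsidy × quantity = 201 × 12938/23 = 2600538/23.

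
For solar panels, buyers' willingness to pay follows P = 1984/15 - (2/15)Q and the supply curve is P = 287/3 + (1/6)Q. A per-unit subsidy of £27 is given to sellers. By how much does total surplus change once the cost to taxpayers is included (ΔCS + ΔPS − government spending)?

Pre-subsidy: 1984/15 - (2/15)Q = 287/3 + (1/6)Q gives Q* = 122 and P* = 116.
With the subsidy, sellers receive Ps = Pb + 27 for each unit, where Pb is the price buyers pay.
On the curves, Pb = 1984/15 - (2/15)Q and Ps = 287/3 + (1/6)Q; the wedge Ps − Pb = 27 gives 287/3 + (1/6)Q − (1984/15 - (2/15)Q) = 27, so Q' = 212.
Then Pb = 1984/15 − (2/15)·212 = 104 and Ps = 287/3 + (1/6)·212 = 131.
ΔCS = ½(122 + 212)(116 − 104) = 2004; ΔPS = ½(122 + 212)(131 − 116) = 2505.
Government spending = 27 × 212 = 5724.
Net change = 2004 + 2505 − 5724 = -1215. The loss equals the DWL triangle ½·27·90.

Net change in total surplus = -£1215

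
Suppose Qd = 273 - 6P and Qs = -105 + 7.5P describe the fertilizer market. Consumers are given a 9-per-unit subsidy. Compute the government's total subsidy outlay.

Pre-subsidy: 273 - 6P = -105 + 7.5P gives P* = 28, Q* = 105.
With the rebate, buyers effectively pay Pb = Ps − 9, where Ps is the price sellers receive.
Demand in terms of Ps becomes Qd = 273 − 6(Ps − 9) = 327 - 6Ps. Setting this equal to supply: 327 - 6Ps = -105 + 7.5Ps, so Ps = 32.
Buyers pay Pb = 32 − 9 = 23; Q' = -105 + 7.5·32 = 135.
Government outlay = subsidy × quantity = 9 × 135 = 1215.

Government cost = 1215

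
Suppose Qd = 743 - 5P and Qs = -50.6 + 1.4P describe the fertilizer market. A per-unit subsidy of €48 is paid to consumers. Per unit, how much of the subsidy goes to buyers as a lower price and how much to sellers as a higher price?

Pre-subsidy: 743 - 5P = -50.6 + 1.4P gives P* = 124, Q* = 123.
With the rebate, buyers effectively pay Pb = Ps − 48, where Ps is the price sellers receive.
Demand in terms of Ps becomes Qd = 743 − 5(Ps − 48) = 983 - 5Ps. Setting this equal to supply: 983 - 5Ps = -50.6 + 1.4Ps, so Ps = 161.5.
Buyers pay Pb = 161.5 − 48 = 113.5; Q' = -50.6 + 1.4·161.5 = 175.5.
Buyers' price falls by P* − Pb = 124 − 113.5 = 10.5; sellers' price rises by Ps − P* = 161.5 − 124 = 37.5.

Buyers gain €10.5 per unit; sellers gain €37.5 per unit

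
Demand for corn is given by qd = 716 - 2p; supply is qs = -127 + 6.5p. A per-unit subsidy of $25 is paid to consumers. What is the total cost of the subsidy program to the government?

Pre-subsidy: 716 - 2p = -127 + 6.5p gives p* = 1686/17, q* = 8800/17.
With the rebate, buyers effectively pay pb = ps − 25, where ps is the price sellers receive.
Demand in terms of ps becomes qd = 716 − 2(ps − 25) = 766 - 2ps. Setting this equal to supply: 766 - 2ps = -127 + 6.5ps, so ps = 1786/17.
Buyers pay pb = 1786/17 − 25 = 1361/17; q' = -127 + 6.5·(1786/17) = 9450/17.
Government outlay = subsidy × quantity = 25 × 9450/17 = 236250/17.

Government cost = 236250/17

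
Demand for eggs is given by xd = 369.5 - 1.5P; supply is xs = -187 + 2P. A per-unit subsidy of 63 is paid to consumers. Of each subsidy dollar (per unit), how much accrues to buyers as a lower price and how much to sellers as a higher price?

Buyers gain 36 per unit; sellers gain 27 per unit

Pre-subsidy: 369.5 - 1.5P = -187 + 2P gives P* = 159, x* = 131.
With the rebate, buyers effectively pay Pb = Ps − 63, where Ps is the price sellers receive.
Demand in terms of Ps becomes xd = 369.5 − 1.5(Ps − 63) = 464 - 1.5Ps. Setting this equal to supply: 464 - 1.5Ps = -187 + 2Ps, so Ps = 186.
Buyers pay Pb = 186 − 63 = 123; x' = -187 + 2·186 = 185.
Buyers' price falls by P* − Pb = 159 − 123 = 36; sellers' price rises by Ps − P* = 186 − 159 = 27.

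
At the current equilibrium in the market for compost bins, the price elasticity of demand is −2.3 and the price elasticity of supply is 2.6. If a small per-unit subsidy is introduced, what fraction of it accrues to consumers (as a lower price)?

For a small subsidy around the equilibrium, the benefit split depends on the relative slopes, which at a point are proportional to the elasticities.
Buyer share = εs/(εs + |εd|) = 2.6/(2.6 + 2.3) = 26/49; seller share = |εd|/(εs + |εd|) = 23/49.

Consumer share = 26/49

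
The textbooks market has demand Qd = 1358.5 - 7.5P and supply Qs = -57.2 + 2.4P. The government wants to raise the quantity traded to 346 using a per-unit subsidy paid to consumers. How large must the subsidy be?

At Q = 346, invert demand for the buyer price: Pb = (1358.5 − 346)/7.5 = 135; invert supply for the seller price: Ps = (346 − (-57.2))/2.4 = 168.
The subsidy must fill the gap: s = Ps − Pb = 168 − 135 = 33.

Required subsidy s = 33 per unit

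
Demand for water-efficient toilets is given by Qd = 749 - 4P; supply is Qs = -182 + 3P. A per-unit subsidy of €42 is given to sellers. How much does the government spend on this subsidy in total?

Pre-subsidy: 749 - 4P = -182 + 3P gives P* = 133, Q* = 217.
With the subsidy, sellers receive Ps = Pb + 42 for each unit, where Pb is the price buyers pay.
Supply in terms of Pb becomes Qs = -182 + 3(Pb + 42) = -56 + 3Pb. Setting this equal to demand: 749 - 4Pb = -56 + 3Pb, so Pb = 115.
Sellers receive Ps = 115 + 42 = 157; Q' = 749 − 4·115 = 289.
Government outlay = subsidy × quantity = 42 × 289 = 12138.

Government cost = €12138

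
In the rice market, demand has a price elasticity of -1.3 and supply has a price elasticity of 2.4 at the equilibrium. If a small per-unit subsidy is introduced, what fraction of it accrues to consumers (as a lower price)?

Consumer share = 24/37

For a small subsidy around the equilibrium, the benefit split depends on the relative slopes, which at a point are proportional to the elasticities.
Buyer share = εs/(εs + |εd|) = 2.4/(2.4 + 1.3) = 24/37; seller share = |εd|/(εs + |εd|) = 13/37.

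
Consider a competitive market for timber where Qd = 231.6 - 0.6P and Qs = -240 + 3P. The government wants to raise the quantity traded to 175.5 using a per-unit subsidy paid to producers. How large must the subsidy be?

At Q = 175.5, invert demand for the buyer price: Pb = (231.6 − 175.5)/0.6 = 93.5; invert supply for the seller price: Ps = (175.5 − (-240))/3 = 138.5.
The subsidy must fill the gap: s = Ps − Pb = 138.5 − 93.5 = 45.

Required subsidy s = 45 per unit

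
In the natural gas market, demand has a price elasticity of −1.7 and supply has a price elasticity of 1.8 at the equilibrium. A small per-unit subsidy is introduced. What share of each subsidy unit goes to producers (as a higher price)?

For a small subsidy around the equilibrium, the benefit split depends on the relative slopes, which at a point are proportional to the elasticities.
Buyer share = εs/(εs + |εd|) = 1.8/(1.8 + 1.7) = 18/35; seller share = |εd|/(εs + |εd|) = 17/35.
So producers capture 17/35 of the subsidy.

Producer share = 17/35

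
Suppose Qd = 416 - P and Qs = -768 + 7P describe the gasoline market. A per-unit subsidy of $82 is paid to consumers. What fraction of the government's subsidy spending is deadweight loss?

DWL / government spending = 287/2718

Pre-subsidy: 416 - P = -768 + 7P gives P* = 148, Q* = 268.
With the rebate, buyers effectively pay Pb = Ps − 82, where Ps is the price sellers receive.
Demand in terms of Ps becomes Qd = 416 − 1(Ps − 82) = 498 - Ps. Setting this equal to supply: 498 - Ps = -768 + 7Ps, so Ps = 158.25.
Buyers pay Pb = 158.25 − 82 = 76.25; Q' = -768 + 7·158.25 = 339.75.
ΔCS = ½(268 + 339.75)(148 − 76.25) = 21803.03125; ΔPS = ½(268 + 339.75)(158.25 − 148) = 3114.71875.
Government spending = 82 × 339.75 = 27859.5.
DWL = ½ × 82 × (339.75 − 268) = 2941.75; fraction = 2941.75 / 27859.5 = 287/2718.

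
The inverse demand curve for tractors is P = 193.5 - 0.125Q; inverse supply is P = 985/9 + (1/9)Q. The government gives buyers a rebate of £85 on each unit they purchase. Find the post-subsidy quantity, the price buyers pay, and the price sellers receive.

Q' = 716; buyers pay £104; sellers receive £189

Pre-subsidy: 193.5 - 0.125Q = 985/9 + (1/9)Q gives Q* = 356 and P* = 149.
With the rebate, buyers effectively pay Pb = Ps − 85, where Ps is the price sellers receive.
On the curves, Pb = 193.5 - 0.125Q and Ps = 985/9 + (1/9)Q; the wedge Ps − Pb = 85 gives 985/9 + (1/9)Q − (193.5 - 0.125Q) = 85, so Q' = 716.
Then Pb = 193.5 − 0.125·716 = 104 and Ps = 985/9 + (1/9)·716 = 189.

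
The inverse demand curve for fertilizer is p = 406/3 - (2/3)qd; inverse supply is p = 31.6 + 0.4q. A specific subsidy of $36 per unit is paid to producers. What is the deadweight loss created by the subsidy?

Deadweight loss = $607.5

Pre-subsidy: 406/3 - (2/3)q = 31.6 + 0.4q gives q* = 97.25 and p* = 70.5.
With the subsidy, sellers receive ps = pb + 36 for each unit, where pb is the price buyers pay.
On the curves, pb = 406/3 - (2/3)q and ps = 31.6 + 0.4q; the wedge ps − pb = 36 gives 31.6 + 0.4q − (406/3 - (2/3)q) = 36, so q' = 131.
Then pb = 406/3 − (2/3)·131 = 48 and ps = 31.6 + 0.4·131 = 84.
The subsidy expands output by 131 − 97.25 = 33.75 past the efficient level; on those units the gap between marginal cost and willingness to pay runs from 0 up to 36.
DWL = ½ × 36 × 33.75 = 607.5.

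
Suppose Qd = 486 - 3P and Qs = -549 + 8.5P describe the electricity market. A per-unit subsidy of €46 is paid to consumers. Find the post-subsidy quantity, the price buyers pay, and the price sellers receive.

Q' = 318; buyers pay €56; sellers receive €102

Pre-subsidy: 486 - 3P = -549 + 8.5P gives P* = 90, Q* = 216.
With the rebate, buyers effectively pay Pb = Ps − 46, where Ps is the price sellers receive.
Demand in terms of Ps becomes Qd = 486 − 3(Ps − 46) = 624 - 3Ps. Setting this equal to supply: 624 - 3Ps = -549 + 8.5Ps, so Ps = 102.
Buyers pay Pb = 102 − 46 = 56; Q' = -549 + 8.5·102 = 318.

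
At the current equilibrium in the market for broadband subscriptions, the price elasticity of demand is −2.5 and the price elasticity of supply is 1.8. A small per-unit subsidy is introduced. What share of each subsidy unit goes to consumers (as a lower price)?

For a small subsidy around the equilibrium, the benefit split depends on the relative slopes, which at a point are proportional to the elasticities.
Buyer share = εs/(εs + |εd|) = 1.8/(1.8 + 2.5) = 18/43; seller share = |εd|/(εs + |εd|) = 25/43.

Consumer share = 18/43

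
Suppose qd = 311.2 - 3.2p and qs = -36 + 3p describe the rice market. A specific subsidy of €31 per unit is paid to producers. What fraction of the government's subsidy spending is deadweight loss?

DWL / government spending = 2/15

Pre-subsidy: 311.2 - 3.2p = -36 + 3p gives p* = 56, q* = 132.
With the subsidy, sellers receive ps = pb + 31 for each unit, where pb is the price buyers pay.
Supply in terms of pb becomes qs = -36 + 3(pb + 31) = 57 + 3pb. Setting this equal to demand: 311.2 - 3.2pb = 57 + 3pb, so pb = 41.
Sellers receive ps = 41 + 31 = 72; q' = 311.2 − 3.2·41 = 180.
ΔCS = ½(132 + 180)(56 − 41) = 2340; ΔPS = ½(132 + 180)(72 − 56) = 2496.
Government spending = 31 × 180 = 5580.
DWL = ½ × 31 × (180 − 132) = 744; fraction = 744 / 5580 = 2/15.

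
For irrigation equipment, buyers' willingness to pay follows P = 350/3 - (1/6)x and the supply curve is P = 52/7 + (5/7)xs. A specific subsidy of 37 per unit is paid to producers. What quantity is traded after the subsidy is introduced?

Pre-subsidy: 350/3 - (1/6)x = 52/7 + (5/7)x gives x* = 124 and P* = 96.
With the subsidy, sellers receive Ps = Pb + 37 for each unit, where Pb is the price buyers pay.
On the curves, Pb = 350/3 - (1/6)x and Ps = 52/7 + (5/7)x; the wedge Ps − Pb = 37 gives 52/7 + (5/7)x − (350/3 - (1/6)x) = 37, so x' = 166.
Then Pb = 350/3 − (1/6)·166 = 89 and Ps = 52/7 + (5/7)·166 = 126.

x' = 166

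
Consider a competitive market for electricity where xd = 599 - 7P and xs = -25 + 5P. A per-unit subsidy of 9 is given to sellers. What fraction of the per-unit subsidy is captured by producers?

Pre-subsidy: 599 - 7P = -25 + 5P gives P* = 52, x* = 235.
With the subsidy, sellers receive Ps = Pb + 9 for each unit, where Pb is the price buyers pay.
Supply in terms of Pb becomes xs = -25 + 5(Pb + 9) = 20 + 5Pb. Setting this equal to demand: 599 - 7Pb = 20 + 5Pb, so Pb = 48.25.
Sellers receive Ps = 48.25 + 9 = 57.25; x' = 599 − 7·48.25 = 261.25.
Buyers' price falls by P* − Pb = 52 − 48.25 = 3.75; sellers' price rises by Ps − P* = 57.25 − 52 = 5.25.
So producers capture 5.25/9 = 7/12 of each unit of subsidy.

Producer share = 7/12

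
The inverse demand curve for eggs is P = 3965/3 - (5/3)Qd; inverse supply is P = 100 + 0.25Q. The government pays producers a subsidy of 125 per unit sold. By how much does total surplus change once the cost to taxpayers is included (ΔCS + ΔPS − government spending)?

Pre-subsidy: 3965/3 - (5/3)Q = 100 + 0.25Q gives Q* = 14660/23 and P* = 5965/23.
With the subsidy, sellers receive Ps = Pb + 125 for each unit, where Pb is the price buyers pay.
On the curves, Pb = 3965/3 - (5/3)Q and Ps = 100 + 0.25Q; the wedge Ps − Pb = 125 gives 100 + 0.25Q − (3965/3 - (5/3)Q) = 125, so Q' = 16160/23.
Then Pb = 3965/3 − (5/3)·(16160/23) = 3465/23 and Ps = 100 + 0.25·(16160/23) = 6340/23.
ΔCS = ½(14660/23 + 16160/23)(5965/23 − 3465/23) = 1675000/23; ΔPS = ½(14660/23 + 16160/23)(6340/23 − 5965/23) = 251250/23.
Government spending = 125 × 16160/23 = 2020000/23.
Net change = 1675000/23 + 251250/23 − 2020000/23 = -93750/23. The loss equals the DWL triangle ½·125·1500/23.

Net change in total surplus = -93750/23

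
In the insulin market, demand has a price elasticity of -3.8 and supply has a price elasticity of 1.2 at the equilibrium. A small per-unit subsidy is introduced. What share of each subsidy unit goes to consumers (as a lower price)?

Consumer share = 0.24

For a small subsidy around the equilibrium, the benefit split depends on the relative slopes, which at a point are proportional to the elasticities.
Buyer share = εs/(εs + |εd|) = 1.2/(1.2 + 3.8) = 0.24; seller share = |εd|/(εs + |εd|) = 0.76.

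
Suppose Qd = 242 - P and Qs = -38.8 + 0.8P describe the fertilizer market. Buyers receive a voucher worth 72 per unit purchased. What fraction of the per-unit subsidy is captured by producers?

Pre-subsidy: 242 - P = -38.8 + 0.8P gives P* = 156, Q* = 86.
With the rebate, buyers effectively pay Pb = Ps − 72, where Ps is the price sellers receive.
Demand in terms of Ps becomes Qd = 242 − 1(Ps − 72) = 314 - Ps. Setting this equal to supply: 314 - Ps = -38.8 + 0.8Ps, so Ps = 196.
Buyers pay Pb = 196 − 72 = 124; Q' = -38.8 + 0.8·196 = 118.
Buyers' price falls by P* − Pb = 156 − 124 = 32; sellers' price rises by Ps − P* = 196 − 156 = 40.
So producers capture 40/72 = 5/9 of each unit of subsidy.

Producer share = 5/9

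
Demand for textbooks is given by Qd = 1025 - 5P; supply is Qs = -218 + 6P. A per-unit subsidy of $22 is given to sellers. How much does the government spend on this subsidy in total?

Pre-subsidy: 1025 - 5P = -218 + 6P gives P* = 113, Q* = 460.
With the subsidy, sellers receive Ps = Pb + 22 for each unit, where Pb is the price buyers pay.
Supply in terms of Pb becomes Qs = -218 + 6(Pb + 22) = -86 + 6Pb. Setting this equal to demand: 1025 - 5Pb = -86 + 6Pb, so Pb = 101.
Sellers receive Ps = 101 + 22 = 123; Q' = 1025 − 5·101 = 520.
Government outlay = subsidy × quantity = 22 × 520 = 11440.

Government cost = $11440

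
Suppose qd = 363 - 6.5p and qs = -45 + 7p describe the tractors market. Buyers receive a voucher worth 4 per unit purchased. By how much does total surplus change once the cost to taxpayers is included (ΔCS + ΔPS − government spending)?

Net change in total surplus = -728/27

Pre-subsidy: 363 - 6.5p = -45 + 7p gives p* = 272/9, q* = 1499/9.
With the rebate, buyers effectively pay pb = ps − 4, where ps is the price sellers receive.
Demand in terms of ps becomes qd = 363 − 6.5(ps − 4) = 389 - 6.5ps. Setting this equal to supply: 389 - 6.5ps = -45 + 7ps, so ps = 868/27.
Buyers pay pb = 868/27 − 4 = 760/27; q' = -45 + 7·(868/27) = 4861/27.
ΔCS = ½(1499/9 + 4861/27)(272/9 − 760/27) = 262024/729; ΔPS = ½(1499/9 + 4861/27)(868/27 − 272/9) = 243308/729.
Government spending = 4 × 4861/27 = 19444/27.
Net change = 262024/729 + 243308/729 − 19444/27 = -728/27. The loss equals the DWL triangle ½·4·364/27.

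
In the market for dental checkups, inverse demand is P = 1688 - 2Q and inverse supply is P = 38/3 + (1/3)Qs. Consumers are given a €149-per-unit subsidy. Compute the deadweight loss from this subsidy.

Pre-subsidy: 1688 - 2Q = 38/3 + (1/3)Q gives Q* = 718 and P* = 252.
With the rebate, buyers effectively pay Pb = Ps − 149, where Ps is the price sellers receive.
On the curves, Pb = 1688 - 2Q and Ps = 38/3 + (1/3)Q; the wedge Ps − Pb = 149 gives 38/3 + (1/3)Q − (1688 - 2Q) = 149, so Q' = 5473/7.
Then Pb = 1688 − 2·(5473/7) = 870/7 and Ps = 38/3 + (1/3)·(5473/7) = 1913/7.
The subsidy expands output by 5473/7 − 718 = 447/7 past the efficient level; on those units the gap between marginal cost and willingness to pay runs from 0 up to 149.
DWL = ½ × 149 × 447/7 = 66603/14.

Deadweight loss = 66603/14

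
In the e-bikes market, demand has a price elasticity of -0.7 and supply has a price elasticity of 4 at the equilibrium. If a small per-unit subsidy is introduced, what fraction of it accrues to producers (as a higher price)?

Producer share = 7/47

For a small subsidy around the equilibrium, the benefit split depends on the relative slopes, which at a point are proportional to the elasticities.
Buyer share = εs/(εs + |εd|) = 4/(4 + 0.7) = 40/47; seller share = |εd|/(εs + |εd|) = 7/47.
So producers capture 7/47 of the subsidy.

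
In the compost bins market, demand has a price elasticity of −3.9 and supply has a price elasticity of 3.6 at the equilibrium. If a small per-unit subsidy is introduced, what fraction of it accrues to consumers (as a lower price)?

Consumer share = 0.48

For a small subsidy around the equilibrium, the benefit split depends on the relative slopes, which at a point are proportional to the elasticities.
Buyer share = εs/(εs + |εd|) = 3.6/(3.6 + 3.9) = 0.48; seller share = |εd|/(εs + |εd|) = 0.52.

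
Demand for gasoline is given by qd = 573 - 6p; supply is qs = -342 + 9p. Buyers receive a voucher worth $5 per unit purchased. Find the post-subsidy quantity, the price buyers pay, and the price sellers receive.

Pre-subsidy: 573 - 6p = -342 + 9p gives p* = 61, q* = 207.
With the rebate, buyers effectively pay pb = ps − 5, where ps is the price sellers receive.
Demand in terms of ps becomes qd = 573 − 6(ps − 5) = 603 - 6ps. Setting this equal to supply: 603 - 6ps = -342 + 9ps, so ps = 63.
Buyers pay pb = 63 − 5 = 58; q' = -342 + 9·63 = 225.

q' = 225; buyers pay $58; sellers receive $63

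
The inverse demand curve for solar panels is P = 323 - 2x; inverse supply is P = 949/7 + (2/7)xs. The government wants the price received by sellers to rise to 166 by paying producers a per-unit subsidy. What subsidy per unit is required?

At a seller price of 166, quantity supplied is -474.5 + 3.5·166 = 106.5.
Buyers absorb 106.5 only when they pay Pb = 323 − 2·106.5 = 110.
s = Ps − Pb = 166 − 110 = 56.

Required subsidy s = 56 per unit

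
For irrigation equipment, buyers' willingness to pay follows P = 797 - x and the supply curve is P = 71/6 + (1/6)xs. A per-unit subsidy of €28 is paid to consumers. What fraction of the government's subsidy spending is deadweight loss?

Pre-subsidy: 797 - x = 71/6 + (1/6)x gives x* = 673 and P* = 124.
With the rebate, buyers effectively pay Pb = Ps − 28, where Ps is the price sellers receive.
On the curves, Pb = 797 - x and Ps = 71/6 + (1/6)x; the wedge Ps − Pb = 28 gives 71/6 + (1/6)x − (797 - x) = 28, so x' = 697.
Then Pb = 797 − 1·697 = 100 and Ps = 71/6 + (1/6)·697 = 128.
ΔCS = ½(673 + 697)(124 − 100) = 16440; ΔPS = ½(673 + 697)(128 − 124) = 2740.
Government spending = 28 × 697 = 19516.
DWL = ½ × 28 × (697 − 673) = 336; fraction = 336 / 19516 = 12/697.

DWL / government spending = 12/697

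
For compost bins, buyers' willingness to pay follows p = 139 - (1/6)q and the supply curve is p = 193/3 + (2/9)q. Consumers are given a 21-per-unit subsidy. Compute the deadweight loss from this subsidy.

Deadweight loss = 567

Pre-subsidy: 139 - (1/6)q = 193/3 + (2/9)q gives q* = 192 and p* = 107.
With the rebate, buyers effectively pay pb = ps − 21, where ps is the price sellers receive.
On the curves, pb = 139 - (1/6)q and ps = 193/3 + (2/9)q; the wedge ps − pb = 21 gives 193/3 + (2/9)q − (139 - (1/6)q) = 21, so q' = 246.
Then pb = 139 − (1/6)·246 = 98 and ps = 193/3 + (2/9)·246 = 119.
The subsidy expands output by 246 − 192 = 54 past the efficient level; on those units the gap between marginal cost and willingness to pay runs from 0 up to 21.
DWL = ½ × 21 × 54 = 567.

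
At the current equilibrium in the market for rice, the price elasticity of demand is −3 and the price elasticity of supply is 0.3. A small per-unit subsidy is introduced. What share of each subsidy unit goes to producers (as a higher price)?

Producer share = 10/11

For a small subsidy around the equilibrium, the benefit split depends on the relative slopes, which at a point are proportional to the elasticities.
Buyer share = εs/(εs + |εd|) = 0.3/(0.3 + 3) = 1/11; seller share = |εd|/(εs + |εd|) = 10/11.
So producers capture 10/11 of the subsidy.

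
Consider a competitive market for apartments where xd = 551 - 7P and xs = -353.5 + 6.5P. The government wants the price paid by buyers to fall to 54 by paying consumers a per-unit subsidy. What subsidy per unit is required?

At a buyer price of 54, quantity demanded is 551 − 7·54 = 173.
Sellers supply 173 only when they receive Ps with -353.5 + 6.5·Ps = 173, i.e. Ps = 81.
s = Ps − Pb = 81 − 54 = 27.

Required subsidy s = 27 per unit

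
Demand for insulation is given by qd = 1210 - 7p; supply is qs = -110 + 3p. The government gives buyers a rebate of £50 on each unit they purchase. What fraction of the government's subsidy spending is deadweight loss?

DWL / government spending = 105/782

Pre-subsidy: 1210 - 7p = -110 + 3p gives p* = 132, q* = 286.
With the rebate, buyers effectively pay pb = ps − 50, where ps is the price sellers receive.
Demand in terms of ps becomes qd = 1210 − 7(ps − 50) = 1560 - 7ps. Setting this equal to supply: 1560 - 7ps = -110 + 3ps, so ps = 167.
Buyers pay pb = 167 − 50 = 117; q' = -110 + 3·167 = 391.
ΔCS = ½(286 + 391)(132 − 117) = 5077.5; ΔPS = ½(286 + 391)(167 − 132) = 11847.5.
Government spending = 50 × 391 = 19550.
DWL = ½ × 50 × (391 − 286) = 2625; fraction = 2625 / 19550 = 105/782.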